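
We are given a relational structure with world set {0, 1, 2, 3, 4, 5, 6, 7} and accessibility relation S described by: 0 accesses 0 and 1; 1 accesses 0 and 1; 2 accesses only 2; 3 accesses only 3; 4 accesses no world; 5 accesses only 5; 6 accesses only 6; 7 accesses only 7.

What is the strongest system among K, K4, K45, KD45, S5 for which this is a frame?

K45

Transitive (axiom 4): yes — every two-step S-path is closed by a direct edge.
Euclidean (axiom 5): yes — any two successors of a common world are S-related.
Serial (axiom D): no — 4 has no S-successor.
Reflexive (axiom T): no — 4 is not related to itself.
So F validates K, K4, K45; KD45 would additionally require S to be serial. The strongest is K45.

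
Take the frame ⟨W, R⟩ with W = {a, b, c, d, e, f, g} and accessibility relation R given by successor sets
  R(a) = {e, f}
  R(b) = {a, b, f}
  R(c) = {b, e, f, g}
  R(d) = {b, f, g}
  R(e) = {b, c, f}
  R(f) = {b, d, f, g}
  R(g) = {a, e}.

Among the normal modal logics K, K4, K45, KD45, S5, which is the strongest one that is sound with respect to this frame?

K

Transitive (axiom 4): no — a R e and e R b, but not a R b.
Euclidean (axiom 5): no — a R f and a R e, but not f R e.
Serial (axiom D): yes — every world has a successor (e.g. a R e).
Reflexive (axiom T): no — a is not related to itself.
So F validates K; K4 would additionally require R to be transitive. The strongest is K.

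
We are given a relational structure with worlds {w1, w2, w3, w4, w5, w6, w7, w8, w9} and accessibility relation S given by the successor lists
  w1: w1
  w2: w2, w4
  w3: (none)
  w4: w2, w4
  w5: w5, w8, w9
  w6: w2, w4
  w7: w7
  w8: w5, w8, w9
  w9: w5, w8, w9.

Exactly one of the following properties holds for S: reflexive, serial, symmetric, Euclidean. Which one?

Euclidean

Reflexive: no — w3 is not related to itself.
Serial: no — w3 has no S-successor.
Symmetric: no — w6 S w2 but not w2 S w6.
Euclidean: yes — any two successors of a common world are S-related.
Only Euclidean holds.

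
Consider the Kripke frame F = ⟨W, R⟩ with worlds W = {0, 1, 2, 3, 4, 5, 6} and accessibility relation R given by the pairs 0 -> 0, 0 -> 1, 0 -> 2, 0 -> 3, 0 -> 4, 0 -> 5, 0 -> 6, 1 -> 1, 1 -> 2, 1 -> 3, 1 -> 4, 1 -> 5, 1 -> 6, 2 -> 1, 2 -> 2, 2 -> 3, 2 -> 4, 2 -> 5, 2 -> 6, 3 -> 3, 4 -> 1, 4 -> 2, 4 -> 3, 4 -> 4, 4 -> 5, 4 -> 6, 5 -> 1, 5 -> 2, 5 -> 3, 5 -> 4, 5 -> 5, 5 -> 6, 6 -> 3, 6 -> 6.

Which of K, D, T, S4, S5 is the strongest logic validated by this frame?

Serial (axiom D): yes — every world has a successor (e.g. 0 R 0).
Reflexive (axiom T): yes — every world is R-related to itself.
Transitive (axiom 4): yes — every two-step R-path is closed by a direct edge.
Euclidean (axiom 5): no — 0 R 3 and 0 R 1, but not 3 R 1.
So F validates K, D, T, S4; S5 would additionally require R to be Euclidean. The strongest is S4.

S4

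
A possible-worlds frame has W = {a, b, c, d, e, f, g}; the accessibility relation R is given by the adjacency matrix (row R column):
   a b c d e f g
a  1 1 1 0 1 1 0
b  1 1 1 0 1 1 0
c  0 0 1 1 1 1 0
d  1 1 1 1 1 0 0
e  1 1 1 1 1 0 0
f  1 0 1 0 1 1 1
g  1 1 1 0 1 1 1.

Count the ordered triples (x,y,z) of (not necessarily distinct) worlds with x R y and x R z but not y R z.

32

Enumerating: (a,c,a), (a,c,b), (a,e,f), (a,f,b), (b,c,a), (b,c,b), (b,e,f), (b,f,b), (c,d,f), (c,e,f), (c,f,d), (d,a,d), … and 20 more.
Total: 32.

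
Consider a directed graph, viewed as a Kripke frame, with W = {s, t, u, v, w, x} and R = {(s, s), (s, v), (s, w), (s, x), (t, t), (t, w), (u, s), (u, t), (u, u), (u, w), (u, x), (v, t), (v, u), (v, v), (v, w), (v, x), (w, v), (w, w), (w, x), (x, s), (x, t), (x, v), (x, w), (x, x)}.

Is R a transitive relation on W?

Transitive: no — s R v and v R t, but not s R t.

No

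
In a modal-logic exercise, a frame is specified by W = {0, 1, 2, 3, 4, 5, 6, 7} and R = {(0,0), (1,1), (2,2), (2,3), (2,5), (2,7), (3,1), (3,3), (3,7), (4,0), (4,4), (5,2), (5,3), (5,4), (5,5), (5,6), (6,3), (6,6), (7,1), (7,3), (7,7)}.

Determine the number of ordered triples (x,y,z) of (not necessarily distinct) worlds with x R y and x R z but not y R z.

24

Enumerating: (2,3,2), (2,3,5), (2,5,7), (2,7,2), (2,7,5), (3,1,3), (3,1,7), (4,0,4), (5,2,4), (5,2,6), (5,3,2), (5,3,4), … and 12 more.
Total: 24.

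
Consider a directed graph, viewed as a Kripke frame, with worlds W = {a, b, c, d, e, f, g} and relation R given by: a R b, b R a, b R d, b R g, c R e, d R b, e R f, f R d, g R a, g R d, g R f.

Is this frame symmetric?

No

Symmetric: no — b R g but not g R b.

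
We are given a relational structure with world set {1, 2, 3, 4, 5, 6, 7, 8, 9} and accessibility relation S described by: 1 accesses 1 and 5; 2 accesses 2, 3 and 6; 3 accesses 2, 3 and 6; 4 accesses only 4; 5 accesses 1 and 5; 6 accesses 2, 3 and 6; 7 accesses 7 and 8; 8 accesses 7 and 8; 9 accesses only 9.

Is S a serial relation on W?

Serial: yes — every world has a successor (e.g. 1 S 1).

Yes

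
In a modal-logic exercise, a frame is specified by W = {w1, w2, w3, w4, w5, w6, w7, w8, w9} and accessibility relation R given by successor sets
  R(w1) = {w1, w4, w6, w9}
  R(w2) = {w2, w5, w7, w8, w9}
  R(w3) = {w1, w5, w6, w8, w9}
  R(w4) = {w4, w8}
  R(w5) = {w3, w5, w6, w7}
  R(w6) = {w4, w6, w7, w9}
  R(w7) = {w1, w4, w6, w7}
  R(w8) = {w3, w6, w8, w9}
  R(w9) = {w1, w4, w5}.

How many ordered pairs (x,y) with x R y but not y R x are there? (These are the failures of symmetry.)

Enumerating: (w1,w4), (w1,w6), (w2,w5), (w2,w7), (w2,w8), (w2,w9), (w3,w1), (w3,w6), (w3,w9), (w4,w8), (w5,w6), (w5,w7), … and 8 more.
Total: 20.

20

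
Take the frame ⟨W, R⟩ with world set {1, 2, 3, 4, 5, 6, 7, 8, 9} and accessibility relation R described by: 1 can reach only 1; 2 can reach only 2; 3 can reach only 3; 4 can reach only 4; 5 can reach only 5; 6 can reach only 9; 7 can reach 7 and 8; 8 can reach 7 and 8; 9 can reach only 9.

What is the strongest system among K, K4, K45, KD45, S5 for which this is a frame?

Transitive (axiom 4): yes — every two-step R-path is closed by a direct edge.
Euclidean (axiom 5): yes — any two successors of a common world are R-related.
Serial (axiom D): yes — every world has a successor (e.g. 1 R 1).
Reflexive (axiom T): no — 6 is not related to itself.
So F validates K, K4, K45, KD45; S5 would additionally require R to be reflexive. The strongest is KD45.

KD45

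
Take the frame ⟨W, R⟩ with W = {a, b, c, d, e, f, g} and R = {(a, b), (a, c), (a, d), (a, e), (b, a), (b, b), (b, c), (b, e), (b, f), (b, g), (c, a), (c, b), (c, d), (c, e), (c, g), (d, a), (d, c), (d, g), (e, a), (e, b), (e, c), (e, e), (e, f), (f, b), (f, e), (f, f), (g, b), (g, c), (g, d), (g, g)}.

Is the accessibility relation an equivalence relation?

Reflexive: no — a is not related to itself.
Symmetric: yes — every pair in R has its reverse in R.
Transitive: no — a R b and b R f, but not a R f.
So R is not an equivalence relation.

No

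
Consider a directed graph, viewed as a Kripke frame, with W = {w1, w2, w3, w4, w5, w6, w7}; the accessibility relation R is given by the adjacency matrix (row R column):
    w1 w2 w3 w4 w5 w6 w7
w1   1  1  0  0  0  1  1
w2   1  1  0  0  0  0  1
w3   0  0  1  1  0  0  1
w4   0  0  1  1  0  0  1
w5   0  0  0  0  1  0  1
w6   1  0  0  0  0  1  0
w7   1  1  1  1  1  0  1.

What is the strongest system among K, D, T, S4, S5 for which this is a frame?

T

Serial (axiom D): yes — every world has a successor (e.g. w1 R w1).
Reflexive (axiom T): yes — every world is R-related to itself.
Transitive (axiom 4): no — w1 R w7 and w7 R w3, but not w1 R w3.
Euclidean (axiom 5): no — w1 R w2 and w1 R w6, but not w2 R w6.
So F validates K, D, T; S4 would additionally require R to be transitive. The strongest is T.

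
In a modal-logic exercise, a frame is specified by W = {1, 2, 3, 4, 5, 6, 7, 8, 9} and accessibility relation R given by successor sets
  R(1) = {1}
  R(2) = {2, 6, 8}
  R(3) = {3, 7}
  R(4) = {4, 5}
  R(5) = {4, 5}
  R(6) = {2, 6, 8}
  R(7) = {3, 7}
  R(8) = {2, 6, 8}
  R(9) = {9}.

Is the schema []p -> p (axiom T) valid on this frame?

Axiom T corresponds to the accessibility relation being reflexive.
Reflexive: yes — every world is R-related to itself.

Yes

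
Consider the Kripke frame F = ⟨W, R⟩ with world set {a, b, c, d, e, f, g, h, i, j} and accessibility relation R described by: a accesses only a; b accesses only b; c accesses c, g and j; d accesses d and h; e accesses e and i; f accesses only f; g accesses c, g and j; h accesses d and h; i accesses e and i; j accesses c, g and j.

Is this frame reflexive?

Reflexive: yes — every world is R-related to itself.

Yes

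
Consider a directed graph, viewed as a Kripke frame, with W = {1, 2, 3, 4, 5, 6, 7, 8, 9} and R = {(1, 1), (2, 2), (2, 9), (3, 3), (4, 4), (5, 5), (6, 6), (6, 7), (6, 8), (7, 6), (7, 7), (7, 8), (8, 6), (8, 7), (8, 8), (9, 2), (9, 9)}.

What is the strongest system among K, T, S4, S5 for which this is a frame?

S5

Reflexive (axiom T): yes — every world is R-related to itself.
Transitive (axiom 4): yes — every two-step R-path is closed by a direct edge.
Euclidean (axiom 5): yes — any two successors of a common world are R-related.
So F validates K, T, S4, S5. The strongest is S5.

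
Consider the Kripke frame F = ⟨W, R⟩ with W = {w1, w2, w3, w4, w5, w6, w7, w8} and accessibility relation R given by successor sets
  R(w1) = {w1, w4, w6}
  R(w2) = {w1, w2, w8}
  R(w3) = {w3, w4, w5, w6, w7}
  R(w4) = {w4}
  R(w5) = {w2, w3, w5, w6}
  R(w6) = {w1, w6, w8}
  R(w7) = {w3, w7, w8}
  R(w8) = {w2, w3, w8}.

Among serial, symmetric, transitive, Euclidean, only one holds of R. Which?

Serial: yes — every world has a successor (e.g. w1 R w1).
Symmetric: no — w1 R w4 but not w4 R w1.
Transitive: no — w1 R w6 and w6 R w8, but not w1 R w8.
Euclidean: no — w1 R w4 and w1 R w6, but not w4 R w6.
Only serial holds.

serial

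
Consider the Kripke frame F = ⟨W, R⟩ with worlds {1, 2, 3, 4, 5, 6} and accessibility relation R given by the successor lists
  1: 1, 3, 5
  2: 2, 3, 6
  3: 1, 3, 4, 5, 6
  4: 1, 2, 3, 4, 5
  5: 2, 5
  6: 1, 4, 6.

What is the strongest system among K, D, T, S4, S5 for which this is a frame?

Serial (axiom D): yes — every world has a successor (e.g. 1 R 1).
Reflexive (axiom T): yes — every world is R-related to itself.
Transitive (axiom 4): no — 1 R 3 and 3 R 4, but not 1 R 4.
Euclidean (axiom 5): no — 1 R 5 and 1 R 3, but not 5 R 3.
So F validates K, D, T; S4 would additionally require R to be transitive. The strongest is T.

T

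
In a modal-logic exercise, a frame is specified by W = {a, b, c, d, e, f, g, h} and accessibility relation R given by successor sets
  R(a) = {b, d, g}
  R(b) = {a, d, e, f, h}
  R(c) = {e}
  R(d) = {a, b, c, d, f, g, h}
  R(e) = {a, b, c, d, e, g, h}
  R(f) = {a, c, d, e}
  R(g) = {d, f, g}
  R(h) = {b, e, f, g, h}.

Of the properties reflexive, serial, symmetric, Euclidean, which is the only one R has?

Reflexive: no — a is not related to itself.
Serial: yes — every world has a successor (e.g. a R b).
Symmetric: no — a R g but not g R a.
Euclidean: no — a R b and a R g, but not b R g.
Only serial holds.

serial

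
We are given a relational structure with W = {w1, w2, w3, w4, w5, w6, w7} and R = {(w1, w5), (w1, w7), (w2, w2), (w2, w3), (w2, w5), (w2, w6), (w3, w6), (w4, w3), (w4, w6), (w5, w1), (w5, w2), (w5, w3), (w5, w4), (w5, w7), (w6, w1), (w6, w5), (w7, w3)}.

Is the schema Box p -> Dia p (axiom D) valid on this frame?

Yes

Axiom D corresponds to the accessibility relation being serial.
Serial: yes — every world has a successor (e.g. w1 R w5).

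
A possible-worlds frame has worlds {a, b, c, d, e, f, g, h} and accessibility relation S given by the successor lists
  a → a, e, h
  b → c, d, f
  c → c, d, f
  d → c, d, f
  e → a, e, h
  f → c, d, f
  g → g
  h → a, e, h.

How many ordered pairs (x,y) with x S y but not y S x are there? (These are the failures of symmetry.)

3

Enumerating: (b,c), (b,d), (b,f).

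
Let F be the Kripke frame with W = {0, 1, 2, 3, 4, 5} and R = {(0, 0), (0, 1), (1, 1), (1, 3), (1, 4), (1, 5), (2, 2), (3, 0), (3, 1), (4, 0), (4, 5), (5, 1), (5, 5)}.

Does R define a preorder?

Reflexive: no — 3 is not related to itself.
Transitive: no — 0 R 1 and 1 R 3, but not 0 R 3.
So R is not a preorder.

No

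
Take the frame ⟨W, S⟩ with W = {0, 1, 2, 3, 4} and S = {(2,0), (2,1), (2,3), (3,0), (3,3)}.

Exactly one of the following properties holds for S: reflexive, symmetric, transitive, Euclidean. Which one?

transitive

Reflexive: no — 0 is not related to itself.
Symmetric: no — 2 S 0 but not 0 S 2.
Transitive: yes — every two-step S-path is closed by a direct edge.
Euclidean: no — 2 S 0 and 2 S 1, but not 0 S 1.
Only transitive holds.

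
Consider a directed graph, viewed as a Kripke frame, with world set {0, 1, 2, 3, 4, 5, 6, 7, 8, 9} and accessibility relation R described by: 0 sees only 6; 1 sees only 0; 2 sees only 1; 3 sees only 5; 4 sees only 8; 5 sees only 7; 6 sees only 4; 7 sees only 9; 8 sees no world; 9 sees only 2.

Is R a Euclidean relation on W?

No

Euclidean: no — 0 R 6 and 0 R 6, but not 6 R 6.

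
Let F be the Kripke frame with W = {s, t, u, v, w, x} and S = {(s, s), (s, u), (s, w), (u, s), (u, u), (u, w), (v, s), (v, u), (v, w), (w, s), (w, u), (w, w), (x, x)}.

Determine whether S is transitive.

Transitive: yes — every two-step S-path is closed by a direct edge.

Yes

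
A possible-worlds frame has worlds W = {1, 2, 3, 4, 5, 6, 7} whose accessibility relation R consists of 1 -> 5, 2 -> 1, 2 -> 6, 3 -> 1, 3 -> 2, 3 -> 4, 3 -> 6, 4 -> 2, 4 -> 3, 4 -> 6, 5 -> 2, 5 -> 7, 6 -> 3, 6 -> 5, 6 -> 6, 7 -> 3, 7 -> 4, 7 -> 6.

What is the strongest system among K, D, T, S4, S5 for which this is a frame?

Serial (axiom D): yes — every world has a successor (e.g. 1 R 5).
Reflexive (axiom T): no — 1 is not related to itself.
Transitive (axiom 4): no — 1 R 5 and 5 R 2, but not 1 R 2.
Euclidean (axiom 5): no — 2 R 1 and 2 R 6, but not 1 R 6.
So F validates K, D; T would additionally require R to be reflexive. The strongest is D.

D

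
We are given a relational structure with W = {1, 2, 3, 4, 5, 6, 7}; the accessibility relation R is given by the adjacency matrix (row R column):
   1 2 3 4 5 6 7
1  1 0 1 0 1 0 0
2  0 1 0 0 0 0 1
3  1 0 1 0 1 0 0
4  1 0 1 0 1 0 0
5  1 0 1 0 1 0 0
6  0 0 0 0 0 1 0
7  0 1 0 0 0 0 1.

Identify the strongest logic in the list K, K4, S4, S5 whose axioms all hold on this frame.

Transitive (axiom 4): yes — every two-step R-path is closed by a direct edge.
Reflexive (axiom T): no — 4 is not related to itself.
Euclidean (axiom 5): yes — any two successors of a common world are R-related.
So F validates K, K4; S4 would additionally require R to be reflexive. The strongest is K4.

K4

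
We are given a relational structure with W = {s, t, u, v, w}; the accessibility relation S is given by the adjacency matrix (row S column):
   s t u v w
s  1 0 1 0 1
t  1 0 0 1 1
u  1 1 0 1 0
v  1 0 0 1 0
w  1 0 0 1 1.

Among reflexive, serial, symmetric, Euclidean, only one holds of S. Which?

serial

Reflexive: no — t is not related to itself.
Serial: yes — every world has a successor (e.g. s S s).
Symmetric: no — t S s but not s S t.
Euclidean: no — s S u and s S w, but not u S w.
Only serial holds.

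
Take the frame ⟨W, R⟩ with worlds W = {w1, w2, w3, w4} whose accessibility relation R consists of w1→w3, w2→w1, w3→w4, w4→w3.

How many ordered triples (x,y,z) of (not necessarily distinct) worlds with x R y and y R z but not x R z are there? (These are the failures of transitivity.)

Enumerating: (w1,w3,w4), (w2,w1,w3), (w3,w4,w3), (w4,w3,w4).

4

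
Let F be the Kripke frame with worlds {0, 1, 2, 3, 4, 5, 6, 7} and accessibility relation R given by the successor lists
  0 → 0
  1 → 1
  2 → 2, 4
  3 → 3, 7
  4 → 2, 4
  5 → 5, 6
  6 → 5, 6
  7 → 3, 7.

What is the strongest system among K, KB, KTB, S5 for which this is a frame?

Symmetric (axiom B): yes — every pair in R has its reverse in R.
Reflexive (axiom T): yes — every world is R-related to itself.
Euclidean (axiom 5): yes — any two successors of a common world are R-related.
So F validates K, KB, KTB, S5. The strongest is S5.

S5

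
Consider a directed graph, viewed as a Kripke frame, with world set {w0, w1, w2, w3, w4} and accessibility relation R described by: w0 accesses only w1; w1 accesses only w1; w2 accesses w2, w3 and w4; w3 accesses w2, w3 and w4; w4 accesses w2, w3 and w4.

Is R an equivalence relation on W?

No

Reflexive: no — w0 is not related to itself.
Symmetric: no — w0 R w1 but not w1 R w0.
Transitive: yes — every two-step R-path is closed by a direct edge.
So R is not an equivalence relation.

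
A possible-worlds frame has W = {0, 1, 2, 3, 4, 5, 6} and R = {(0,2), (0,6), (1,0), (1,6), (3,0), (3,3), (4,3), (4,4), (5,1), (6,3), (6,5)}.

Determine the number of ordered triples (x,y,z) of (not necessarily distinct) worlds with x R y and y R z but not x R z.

12

Enumerating: (0,6,3), (0,6,5), (1,0,2), (1,6,3), (1,6,5), (3,0,2), (3,0,6), (4,3,0), (5,1,0), (5,1,6), (6,3,0), (6,5,1).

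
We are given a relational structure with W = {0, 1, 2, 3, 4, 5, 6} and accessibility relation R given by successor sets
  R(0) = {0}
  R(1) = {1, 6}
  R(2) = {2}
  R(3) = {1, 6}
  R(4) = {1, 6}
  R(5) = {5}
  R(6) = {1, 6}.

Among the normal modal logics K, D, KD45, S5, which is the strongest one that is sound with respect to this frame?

Serial (axiom D): yes — every world has a successor (e.g. 0 R 0).
Euclidean (axiom 5): yes — any two successors of a common world are R-related.
Transitive (axiom 4): yes — every two-step R-path is closed by a direct edge.
Reflexive (axiom T): no — 3 is not related to itself.
So F validates K, D, KD45; S5 would additionally require R to be reflexive. The strongest is KD45.

KD45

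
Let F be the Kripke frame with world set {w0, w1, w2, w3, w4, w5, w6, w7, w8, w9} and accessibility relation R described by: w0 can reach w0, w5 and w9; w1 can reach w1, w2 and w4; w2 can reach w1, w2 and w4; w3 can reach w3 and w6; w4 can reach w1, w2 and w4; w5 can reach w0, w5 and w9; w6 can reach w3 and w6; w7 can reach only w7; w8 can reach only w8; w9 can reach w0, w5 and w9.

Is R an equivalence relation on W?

Yes

Reflexive: yes — every world is R-related to itself.
Symmetric: yes — every pair in R has its reverse in R.
Transitive: yes — every two-step R-path is closed by a direct edge.
So R is an equivalence relation.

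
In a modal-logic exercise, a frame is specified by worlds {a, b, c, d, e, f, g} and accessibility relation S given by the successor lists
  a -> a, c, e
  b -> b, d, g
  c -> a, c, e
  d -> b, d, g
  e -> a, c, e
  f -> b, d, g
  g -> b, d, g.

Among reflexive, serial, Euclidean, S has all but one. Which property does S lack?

Reflexive: no — f is not related to itself.
Serial: yes — every world has a successor (e.g. a S a).
Euclidean: yes — any two successors of a common world are S-related.
Only reflexive fails.

reflexive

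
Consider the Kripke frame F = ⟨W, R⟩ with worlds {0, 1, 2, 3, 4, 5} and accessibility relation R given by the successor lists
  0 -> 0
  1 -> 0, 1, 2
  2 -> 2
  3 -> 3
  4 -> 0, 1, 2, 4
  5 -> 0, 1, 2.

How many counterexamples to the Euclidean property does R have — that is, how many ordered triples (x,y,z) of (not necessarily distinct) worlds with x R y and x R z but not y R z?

Enumerating: (1,0,1), (1,0,2), (1,2,0), (1,2,1), (4,0,1), (4,0,2), (4,0,4), (4,1,4), (4,2,0), (4,2,1), (4,2,4), (5,0,1), (5,0,2), (5,2,0), (5,2,1).

15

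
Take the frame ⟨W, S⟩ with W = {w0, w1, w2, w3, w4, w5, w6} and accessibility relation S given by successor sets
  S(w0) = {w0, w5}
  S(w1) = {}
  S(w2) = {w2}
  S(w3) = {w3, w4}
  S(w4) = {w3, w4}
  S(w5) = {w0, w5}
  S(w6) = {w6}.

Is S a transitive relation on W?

Yes

Transitive: yes — every two-step S-path is closed by a direct edge.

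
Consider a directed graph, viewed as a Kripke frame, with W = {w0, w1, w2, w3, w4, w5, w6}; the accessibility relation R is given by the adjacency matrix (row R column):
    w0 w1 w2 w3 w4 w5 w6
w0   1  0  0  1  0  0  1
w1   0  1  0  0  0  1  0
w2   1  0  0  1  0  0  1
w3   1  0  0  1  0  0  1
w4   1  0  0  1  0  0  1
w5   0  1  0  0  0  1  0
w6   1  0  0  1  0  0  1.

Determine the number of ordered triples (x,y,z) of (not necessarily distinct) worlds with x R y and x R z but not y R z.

R is Euclidean; there are no such tuples.

0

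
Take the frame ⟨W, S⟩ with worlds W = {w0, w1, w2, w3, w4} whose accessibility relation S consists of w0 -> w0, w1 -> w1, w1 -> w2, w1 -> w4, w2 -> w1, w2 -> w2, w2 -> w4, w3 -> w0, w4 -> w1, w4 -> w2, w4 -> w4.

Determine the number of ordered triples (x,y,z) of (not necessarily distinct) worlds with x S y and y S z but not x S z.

S is transitive; there are no such tuples.

0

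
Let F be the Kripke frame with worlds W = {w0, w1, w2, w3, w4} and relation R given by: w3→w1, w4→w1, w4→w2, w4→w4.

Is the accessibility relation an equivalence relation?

Reflexive: no — w0 is not related to itself.
Symmetric: no — w3 R w1 but not w1 R w3.
Transitive: yes — every two-step R-path is closed by a direct edge.
So R is not an equivalence relation.

No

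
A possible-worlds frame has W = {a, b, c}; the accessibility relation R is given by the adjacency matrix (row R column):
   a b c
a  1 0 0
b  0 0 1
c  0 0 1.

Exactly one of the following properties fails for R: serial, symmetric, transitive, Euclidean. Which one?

symmetric

Serial: yes — every world has a successor (e.g. a R a).
Symmetric: no — b R c but not c R b.
Transitive: yes — every two-step R-path is closed by a direct edge.
Euclidean: yes — any two successors of a common world are R-related.
Only symmetric fails.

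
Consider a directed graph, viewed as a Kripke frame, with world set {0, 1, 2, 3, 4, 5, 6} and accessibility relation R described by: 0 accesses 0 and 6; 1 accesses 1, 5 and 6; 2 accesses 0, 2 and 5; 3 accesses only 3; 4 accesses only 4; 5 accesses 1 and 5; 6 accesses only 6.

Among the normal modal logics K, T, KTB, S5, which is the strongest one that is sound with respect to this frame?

T

Reflexive (axiom T): yes — every world is R-related to itself.
Symmetric (axiom B): no — 0 R 6 but not 6 R 0.
Euclidean (axiom 5): no — 1 R 5 and 1 R 6, but not 5 R 6.
So F validates K, T; KTB would additionally require R to be symmetric. The strongest is T.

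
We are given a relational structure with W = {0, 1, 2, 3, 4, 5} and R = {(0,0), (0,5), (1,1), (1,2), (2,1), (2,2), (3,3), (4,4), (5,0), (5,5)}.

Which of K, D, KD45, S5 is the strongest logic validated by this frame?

Serial (axiom D): yes — every world has a successor (e.g. 0 R 0).
Euclidean (axiom 5): yes — any two successors of a common world are R-related.
Transitive (axiom 4): yes — every two-step R-path is closed by a direct edge.
Reflexive (axiom T): yes — every world is R-related to itself.
So F validates K, D, KD45, S5. The strongest is S5.

S5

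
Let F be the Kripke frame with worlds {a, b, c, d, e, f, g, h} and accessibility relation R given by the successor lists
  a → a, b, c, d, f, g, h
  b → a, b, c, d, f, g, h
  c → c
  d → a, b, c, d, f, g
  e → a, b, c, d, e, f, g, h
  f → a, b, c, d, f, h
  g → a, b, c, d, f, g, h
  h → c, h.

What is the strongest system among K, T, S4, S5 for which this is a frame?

Reflexive (axiom T): yes — every world is R-related to itself.
Transitive (axiom 4): no — d R a and a R h, but not d R h.
Euclidean (axiom 5): no — a R c and a R b, but not c R b.
So F validates K, T; S4 would additionally require R to be transitive. The strongest is T.

T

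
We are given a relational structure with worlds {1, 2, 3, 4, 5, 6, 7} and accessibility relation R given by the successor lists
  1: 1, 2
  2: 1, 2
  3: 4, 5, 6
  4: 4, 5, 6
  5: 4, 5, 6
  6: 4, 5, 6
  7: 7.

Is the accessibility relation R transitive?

Transitive: yes — every two-step R-path is closed by a direct edge.

Yes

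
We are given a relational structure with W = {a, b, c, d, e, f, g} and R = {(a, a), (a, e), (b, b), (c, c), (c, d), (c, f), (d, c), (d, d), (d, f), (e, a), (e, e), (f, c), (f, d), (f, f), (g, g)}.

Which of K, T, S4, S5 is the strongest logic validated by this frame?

Reflexive (axiom T): yes — every world is R-related to itself.
Transitive (axiom 4): yes — every two-step R-path is closed by a direct edge.
Euclidean (axiom 5): yes — any two successors of a common world are R-related.
So F validates K, T, S4, S5. The strongest is S5.

S5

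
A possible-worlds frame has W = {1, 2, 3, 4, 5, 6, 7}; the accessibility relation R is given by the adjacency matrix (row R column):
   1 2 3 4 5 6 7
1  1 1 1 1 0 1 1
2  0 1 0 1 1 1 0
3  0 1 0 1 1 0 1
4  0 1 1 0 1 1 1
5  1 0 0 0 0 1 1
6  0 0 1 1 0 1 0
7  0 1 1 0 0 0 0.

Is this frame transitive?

No

Transitive: no — 1 R 2 and 2 R 5, but not 1 R 5.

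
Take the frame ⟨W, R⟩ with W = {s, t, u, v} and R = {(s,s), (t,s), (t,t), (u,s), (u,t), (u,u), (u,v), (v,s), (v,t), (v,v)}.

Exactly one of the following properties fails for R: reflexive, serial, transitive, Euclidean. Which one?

Euclidean

Reflexive: yes — every world is R-related to itself.
Serial: yes — every world has a successor (e.g. s R s).
Transitive: yes — every two-step R-path is closed by a direct edge.
Euclidean: no — u R s and u R t, but not s R t.
Only Euclidean fails.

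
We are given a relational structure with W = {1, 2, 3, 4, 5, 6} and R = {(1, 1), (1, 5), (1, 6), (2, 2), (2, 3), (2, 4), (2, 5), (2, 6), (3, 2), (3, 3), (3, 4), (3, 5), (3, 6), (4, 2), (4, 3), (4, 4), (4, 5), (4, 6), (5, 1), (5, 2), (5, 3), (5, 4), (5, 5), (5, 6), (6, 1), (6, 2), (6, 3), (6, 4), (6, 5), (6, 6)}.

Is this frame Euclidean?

Euclidean: no — 5 R 1 and 5 R 2, but not 1 R 2.

No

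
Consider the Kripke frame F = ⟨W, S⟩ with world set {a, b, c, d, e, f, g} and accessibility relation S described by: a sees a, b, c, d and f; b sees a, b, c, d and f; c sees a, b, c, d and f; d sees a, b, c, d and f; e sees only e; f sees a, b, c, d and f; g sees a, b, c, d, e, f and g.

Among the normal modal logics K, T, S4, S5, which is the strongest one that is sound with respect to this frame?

S4

Reflexive (axiom T): yes — every world is S-related to itself.
Transitive (axiom 4): yes — every two-step S-path is closed by a direct edge.
Euclidean (axiom 5): no — g S a and g S e, but not a S e.
So F validates K, T, S4; S5 would additionally require S to be Euclidean. The strongest is S4.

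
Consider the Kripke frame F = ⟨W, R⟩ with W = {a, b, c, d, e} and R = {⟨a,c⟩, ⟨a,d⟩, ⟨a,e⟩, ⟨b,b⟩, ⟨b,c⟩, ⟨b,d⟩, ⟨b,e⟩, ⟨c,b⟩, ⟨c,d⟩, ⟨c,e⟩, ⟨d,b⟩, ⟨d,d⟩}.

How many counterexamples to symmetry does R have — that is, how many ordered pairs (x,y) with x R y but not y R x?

6

Enumerating: (a,c), (a,d), (a,e), (b,e), (c,d), (c,e).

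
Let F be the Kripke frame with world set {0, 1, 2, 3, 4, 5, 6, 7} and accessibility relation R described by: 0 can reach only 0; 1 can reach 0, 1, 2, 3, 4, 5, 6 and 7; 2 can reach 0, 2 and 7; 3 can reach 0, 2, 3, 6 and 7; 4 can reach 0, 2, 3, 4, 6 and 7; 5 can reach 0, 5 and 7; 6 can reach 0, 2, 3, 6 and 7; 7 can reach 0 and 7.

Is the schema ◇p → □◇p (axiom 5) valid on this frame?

By correspondence theory, 5 is valid on a frame iff R is Euclidean.
Euclidean: no — 1 R 0 and 1 R 2, but not 0 R 2.

No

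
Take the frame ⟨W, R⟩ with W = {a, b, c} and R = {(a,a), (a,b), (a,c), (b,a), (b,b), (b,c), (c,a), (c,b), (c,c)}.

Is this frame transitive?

Yes

Transitive: yes — every two-step R-path is closed by a direct edge.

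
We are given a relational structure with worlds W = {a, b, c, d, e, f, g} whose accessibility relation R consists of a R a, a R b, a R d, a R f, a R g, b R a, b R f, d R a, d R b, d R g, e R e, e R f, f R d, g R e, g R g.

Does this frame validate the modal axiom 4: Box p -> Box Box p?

Axiom 4 corresponds to the accessibility relation being transitive.
Transitive: no — a R g and g R e, but not a R e.

No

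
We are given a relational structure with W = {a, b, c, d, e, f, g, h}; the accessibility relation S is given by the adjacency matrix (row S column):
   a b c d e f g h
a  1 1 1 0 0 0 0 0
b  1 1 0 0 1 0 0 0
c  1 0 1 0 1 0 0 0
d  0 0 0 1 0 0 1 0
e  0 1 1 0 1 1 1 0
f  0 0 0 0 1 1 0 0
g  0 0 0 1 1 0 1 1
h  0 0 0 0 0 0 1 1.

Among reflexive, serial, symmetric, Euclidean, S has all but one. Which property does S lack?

Reflexive: yes — every world is S-related to itself.
Serial: yes — every world has a successor (e.g. a S a).
Symmetric: yes — every pair in S has its reverse in S.
Euclidean: no — a S b and a S c, but not b S c.
Only Euclidean fails.

Euclidean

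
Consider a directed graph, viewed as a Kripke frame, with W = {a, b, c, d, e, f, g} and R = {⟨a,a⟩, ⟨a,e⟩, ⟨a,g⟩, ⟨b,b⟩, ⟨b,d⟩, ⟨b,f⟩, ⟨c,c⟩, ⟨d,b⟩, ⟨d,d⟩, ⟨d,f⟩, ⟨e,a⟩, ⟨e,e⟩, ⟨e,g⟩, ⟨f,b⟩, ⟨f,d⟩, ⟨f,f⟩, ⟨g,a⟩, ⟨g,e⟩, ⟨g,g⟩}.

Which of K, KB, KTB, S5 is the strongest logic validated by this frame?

Symmetric (axiom B): yes — every pair in R has its reverse in R.
Reflexive (axiom T): yes — every world is R-related to itself.
Euclidean (axiom 5): yes — any two successors of a common world are R-related.
So F validates K, KB, KTB, S5. The strongest is S5.

S5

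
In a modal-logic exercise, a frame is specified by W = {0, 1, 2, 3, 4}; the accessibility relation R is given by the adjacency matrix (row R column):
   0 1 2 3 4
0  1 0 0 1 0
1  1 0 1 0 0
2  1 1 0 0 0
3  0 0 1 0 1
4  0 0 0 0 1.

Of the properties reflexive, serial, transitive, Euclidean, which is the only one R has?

serial

Reflexive: no — 1 is not related to itself.
Serial: yes — every world has a successor (e.g. 0 R 0).
Transitive: no — 0 R 3 and 3 R 2, but not 0 R 2.
Euclidean: no — 1 R 0 and 1 R 2, but not 0 R 2.
Only serial holds.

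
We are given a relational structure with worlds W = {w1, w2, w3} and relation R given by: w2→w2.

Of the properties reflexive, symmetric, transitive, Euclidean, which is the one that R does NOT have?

Reflexive: no — w1 is not related to itself.
Symmetric: yes — every pair in R has its reverse in R.
Transitive: yes — every two-step R-path is closed by a direct edge.
Euclidean: yes — any two successors of a common world are R-related.
Only reflexive fails.

reflexive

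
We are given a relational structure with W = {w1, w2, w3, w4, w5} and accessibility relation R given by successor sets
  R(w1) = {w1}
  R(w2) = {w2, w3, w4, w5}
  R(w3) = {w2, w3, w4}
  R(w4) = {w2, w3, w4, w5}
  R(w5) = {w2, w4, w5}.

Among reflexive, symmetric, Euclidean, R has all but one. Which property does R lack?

Reflexive: yes — every world is R-related to itself.
Symmetric: yes — every pair in R has its reverse in R.
Euclidean: no — w2 R w3 and w2 R w5, but not w3 R w5.
Only Euclidean fails.

Euclidean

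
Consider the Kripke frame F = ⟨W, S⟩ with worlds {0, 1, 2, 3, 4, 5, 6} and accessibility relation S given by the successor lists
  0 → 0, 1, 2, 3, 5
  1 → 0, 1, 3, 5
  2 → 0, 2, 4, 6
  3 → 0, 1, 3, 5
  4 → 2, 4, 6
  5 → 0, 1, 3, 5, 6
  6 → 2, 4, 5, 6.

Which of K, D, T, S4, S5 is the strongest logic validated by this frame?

Serial (axiom D): yes — every world has a successor (e.g. 0 S 0).
Reflexive (axiom T): yes — every world is S-related to itself.
Transitive (axiom 4): no — 0 S 2 and 2 S 4, but not 0 S 4.
Euclidean (axiom 5): no — 0 S 1 and 0 S 2, but not 1 S 2.
So F validates K, D, T; S4 would additionally require S to be transitive. The strongest is T.

T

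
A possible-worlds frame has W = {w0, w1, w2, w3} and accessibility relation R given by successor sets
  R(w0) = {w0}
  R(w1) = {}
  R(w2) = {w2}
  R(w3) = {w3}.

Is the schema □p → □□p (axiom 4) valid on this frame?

By correspondence theory, 4 is valid on a frame iff R is transitive.
Transitive: yes — every two-step R-path is closed by a direct edge.

Yes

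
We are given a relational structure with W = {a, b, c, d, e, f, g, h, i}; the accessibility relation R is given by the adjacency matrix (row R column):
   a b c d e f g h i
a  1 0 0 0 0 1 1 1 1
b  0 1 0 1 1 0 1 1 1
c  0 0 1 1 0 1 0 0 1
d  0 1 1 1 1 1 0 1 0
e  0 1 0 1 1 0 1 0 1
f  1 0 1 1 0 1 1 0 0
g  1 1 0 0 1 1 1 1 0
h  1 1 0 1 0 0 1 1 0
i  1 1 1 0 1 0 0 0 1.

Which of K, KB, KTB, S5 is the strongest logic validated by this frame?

Symmetric (axiom B): yes — every pair in R has its reverse in R.
Reflexive (axiom T): yes — every world is R-related to itself.
Euclidean (axiom 5): no — a R f and a R h, but not f R h.
So F validates K, KB, KTB; S5 would additionally require R to be Euclidean. The strongest is KTB.

KTB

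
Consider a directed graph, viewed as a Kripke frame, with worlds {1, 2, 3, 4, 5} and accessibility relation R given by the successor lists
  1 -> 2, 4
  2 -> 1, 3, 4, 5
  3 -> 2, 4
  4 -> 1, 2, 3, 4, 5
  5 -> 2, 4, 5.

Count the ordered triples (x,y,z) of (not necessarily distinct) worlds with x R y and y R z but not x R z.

Enumerating: (1,2,1), (1,2,3), (1,2,5), (1,4,1), (1,4,3), (1,4,5), (2,1,2), (2,3,2), (2,4,2), (2,5,2), (3,2,1), (3,2,3), … and 8 more.
Total: 20.

20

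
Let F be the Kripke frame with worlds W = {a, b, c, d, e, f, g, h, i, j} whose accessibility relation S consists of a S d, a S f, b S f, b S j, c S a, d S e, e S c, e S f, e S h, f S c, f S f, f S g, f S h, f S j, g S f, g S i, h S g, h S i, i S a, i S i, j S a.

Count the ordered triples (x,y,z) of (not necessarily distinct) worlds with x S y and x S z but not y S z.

Enumerating: (a,d,d), (a,d,f), (a,f,d), (b,j,f), (b,j,j), (c,a,a), (d,e,e), (e,c,c), (e,c,f), (e,c,h), (e,h,c), (e,h,f), … and 26 more.
Total: 38.

38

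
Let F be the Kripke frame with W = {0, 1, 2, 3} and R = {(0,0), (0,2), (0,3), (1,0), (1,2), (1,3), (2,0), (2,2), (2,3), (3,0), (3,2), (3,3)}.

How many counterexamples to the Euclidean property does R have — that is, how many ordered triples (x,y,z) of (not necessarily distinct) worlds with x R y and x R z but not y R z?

R is Euclidean; there are no such tuples.

0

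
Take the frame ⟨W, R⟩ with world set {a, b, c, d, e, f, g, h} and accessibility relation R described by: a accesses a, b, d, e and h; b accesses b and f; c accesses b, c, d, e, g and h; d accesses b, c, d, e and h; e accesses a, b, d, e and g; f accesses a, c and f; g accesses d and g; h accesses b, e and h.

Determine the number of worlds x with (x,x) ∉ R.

0

R is reflexive; there are no such worlds.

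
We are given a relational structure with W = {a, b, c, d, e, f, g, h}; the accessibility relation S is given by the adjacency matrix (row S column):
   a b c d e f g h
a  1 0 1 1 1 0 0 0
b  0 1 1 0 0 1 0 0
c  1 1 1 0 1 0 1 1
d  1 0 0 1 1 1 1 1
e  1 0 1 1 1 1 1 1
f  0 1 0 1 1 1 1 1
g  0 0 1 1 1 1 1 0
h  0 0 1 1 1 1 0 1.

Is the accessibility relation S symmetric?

Yes

Symmetric: yes — every pair in S has its reverse in S.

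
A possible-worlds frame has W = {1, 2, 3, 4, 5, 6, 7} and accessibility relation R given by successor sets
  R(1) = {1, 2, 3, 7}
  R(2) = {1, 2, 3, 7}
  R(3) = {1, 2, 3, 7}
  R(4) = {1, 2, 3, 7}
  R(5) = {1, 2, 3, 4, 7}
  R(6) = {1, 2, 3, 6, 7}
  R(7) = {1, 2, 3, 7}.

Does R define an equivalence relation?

Reflexive: no — 4 is not related to itself.
Symmetric: no — 4 R 1 but not 1 R 4.
Transitive: yes — every two-step R-path is closed by a direct edge.
So R is not an equivalence relation.

No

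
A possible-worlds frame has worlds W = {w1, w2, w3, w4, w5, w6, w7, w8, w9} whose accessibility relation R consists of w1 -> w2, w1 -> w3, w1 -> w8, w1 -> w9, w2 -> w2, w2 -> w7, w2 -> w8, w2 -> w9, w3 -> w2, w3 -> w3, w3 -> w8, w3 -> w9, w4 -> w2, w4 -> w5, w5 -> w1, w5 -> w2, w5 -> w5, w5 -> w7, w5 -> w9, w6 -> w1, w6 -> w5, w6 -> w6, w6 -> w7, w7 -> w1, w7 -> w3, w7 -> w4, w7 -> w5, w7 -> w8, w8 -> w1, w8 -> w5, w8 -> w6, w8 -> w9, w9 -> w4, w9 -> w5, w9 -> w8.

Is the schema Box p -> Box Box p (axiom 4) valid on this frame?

By correspondence theory, 4 is valid on a frame iff R is transitive.
Transitive: no — w1 R w2 and w2 R w7, but not w1 R w7.

No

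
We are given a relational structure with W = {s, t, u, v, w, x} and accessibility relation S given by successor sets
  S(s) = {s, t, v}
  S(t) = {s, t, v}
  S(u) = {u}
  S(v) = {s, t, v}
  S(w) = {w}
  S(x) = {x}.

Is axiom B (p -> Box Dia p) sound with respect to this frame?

The schema B characterises exactly the symmetric frames.
Symmetric: yes — every pair in S has its reverse in S.

Yes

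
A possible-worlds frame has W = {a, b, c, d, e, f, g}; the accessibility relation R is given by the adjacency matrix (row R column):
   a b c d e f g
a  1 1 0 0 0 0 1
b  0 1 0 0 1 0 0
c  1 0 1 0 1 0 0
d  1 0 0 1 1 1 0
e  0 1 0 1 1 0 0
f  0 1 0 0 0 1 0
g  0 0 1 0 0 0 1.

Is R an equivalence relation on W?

No

Reflexive: yes — every world is R-related to itself.
Symmetric: no — a R b but not b R a.
Transitive: no — a R b and b R e, but not a R e.
So R is not an equivalence relation.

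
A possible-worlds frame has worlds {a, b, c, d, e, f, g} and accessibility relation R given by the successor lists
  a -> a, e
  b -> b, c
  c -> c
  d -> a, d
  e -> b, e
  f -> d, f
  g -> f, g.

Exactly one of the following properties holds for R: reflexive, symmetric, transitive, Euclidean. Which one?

Reflexive: yes — every world is R-related to itself.
Symmetric: no — a R e but not e R a.
Transitive: no — a R e and e R b, but not a R b.
Euclidean: no — a R e and a R a, but not e R a.
Only reflexive holds.

reflexive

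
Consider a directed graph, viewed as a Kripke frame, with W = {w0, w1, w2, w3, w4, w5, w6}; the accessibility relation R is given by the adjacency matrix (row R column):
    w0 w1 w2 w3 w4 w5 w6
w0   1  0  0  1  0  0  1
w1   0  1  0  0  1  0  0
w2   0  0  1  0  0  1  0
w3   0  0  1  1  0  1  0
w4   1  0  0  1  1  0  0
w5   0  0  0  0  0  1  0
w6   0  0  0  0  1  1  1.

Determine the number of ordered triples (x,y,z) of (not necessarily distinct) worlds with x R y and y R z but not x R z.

11

Enumerating: (w0,w3,w2), (w0,w3,w5), (w0,w6,w4), (w0,w6,w5), (w1,w4,w0), (w1,w4,w3), (w4,w0,w6), (w4,w3,w2), (w4,w3,w5), (w6,w4,w0), (w6,w4,w3).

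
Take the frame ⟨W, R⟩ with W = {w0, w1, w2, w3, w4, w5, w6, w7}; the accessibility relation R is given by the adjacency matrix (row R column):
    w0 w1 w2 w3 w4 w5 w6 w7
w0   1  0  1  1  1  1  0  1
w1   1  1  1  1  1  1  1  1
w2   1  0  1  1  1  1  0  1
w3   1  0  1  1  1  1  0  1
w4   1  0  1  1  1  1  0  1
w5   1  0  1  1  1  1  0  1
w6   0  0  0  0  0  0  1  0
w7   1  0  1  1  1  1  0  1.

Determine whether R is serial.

Serial: yes — every world has a successor (e.g. w0 R w0).

Yes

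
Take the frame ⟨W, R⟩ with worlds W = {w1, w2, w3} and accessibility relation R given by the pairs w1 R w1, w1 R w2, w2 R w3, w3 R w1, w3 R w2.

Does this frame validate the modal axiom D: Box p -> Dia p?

The schema D characterises exactly the serial frames.
Serial: yes — every world has a successor (e.g. w1 R w1).

Yes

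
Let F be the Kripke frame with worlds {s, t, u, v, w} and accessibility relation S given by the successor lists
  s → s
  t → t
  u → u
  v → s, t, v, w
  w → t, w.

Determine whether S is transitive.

Yes

Transitive: yes — every two-step S-path is closed by a direct edge.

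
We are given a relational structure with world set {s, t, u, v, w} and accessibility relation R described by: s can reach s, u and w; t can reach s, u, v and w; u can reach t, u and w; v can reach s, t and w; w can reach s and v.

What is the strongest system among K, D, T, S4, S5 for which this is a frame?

D

Serial (axiom D): yes — every world has a successor (e.g. s R s).
Reflexive (axiom T): no — t is not related to itself.
Transitive (axiom 4): no — s R u and u R t, but not s R t.
Euclidean (axiom 5): no — s R w and s R u, but not w R u.
So F validates K, D; T would additionally require R to be reflexive. The strongest is D.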